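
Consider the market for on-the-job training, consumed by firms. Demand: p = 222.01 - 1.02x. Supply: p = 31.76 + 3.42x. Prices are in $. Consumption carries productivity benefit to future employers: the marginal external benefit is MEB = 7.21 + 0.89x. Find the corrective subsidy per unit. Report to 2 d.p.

Social marginal benefit = demand + MEB = 229.22 - 0.13x.
Set SMB = MC: 229.22 - 0.13x = 31.76 + 3.42x → x* = 55.6225.
The Pigouvian subsidy equals MEB at x*: 7.21 + 0.89×55.6225 = 56.7140.

subsidy = $56.71 per unit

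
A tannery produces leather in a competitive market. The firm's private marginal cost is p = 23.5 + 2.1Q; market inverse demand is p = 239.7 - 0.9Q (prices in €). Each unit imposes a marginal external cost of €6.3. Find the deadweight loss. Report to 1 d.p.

Market equilibrium (private): 23.5 + 2.1Q = 239.7 - 0.9Q → Q_m = 72.0667.
Social marginal cost = private MC + MEC = 29.8 + 2.1Q.
Set SMC = demand: 29.8 + 2.1Q = 239.7 - 0.9Q → Q* = 69.9667.
The welfare-loss triangle has base |Q_m − Q*| and height MEC(Q_m) (the vertical gap between SMC and demand is zero at Q* and MEC at Q_m).
DWL = ½ × 2.1000 × 6.3000 = 6.6150.

DWL = €6.6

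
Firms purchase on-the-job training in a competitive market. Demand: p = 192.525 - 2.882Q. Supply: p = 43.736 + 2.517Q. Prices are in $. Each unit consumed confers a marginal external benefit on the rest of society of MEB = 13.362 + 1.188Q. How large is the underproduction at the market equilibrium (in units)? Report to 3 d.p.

Market equilibrium (private): 43.736 + 2.517Q = 192.525 - 2.882Q → Q_m = 27.5586.
Social marginal benefit = demand + MEB = 205.887 - 1.694Q.
Set SMB = MC: 205.887 - 1.694Q = 43.736 + 2.517Q → Q* = 38.5065.
Gap = |27.5586 − 38.5065| = 10.9479.

10.948 units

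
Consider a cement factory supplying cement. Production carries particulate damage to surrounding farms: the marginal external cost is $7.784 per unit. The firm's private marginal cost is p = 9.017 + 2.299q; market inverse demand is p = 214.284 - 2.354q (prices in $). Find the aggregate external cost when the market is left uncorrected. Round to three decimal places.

Market equilibrium (private): 9.017 + 2.299q = 214.284 - 2.354q → q_m = 44.1150.
Total external cost = MEC × q_m = 7.784 × 44.1150 = 343.3912.

$343.391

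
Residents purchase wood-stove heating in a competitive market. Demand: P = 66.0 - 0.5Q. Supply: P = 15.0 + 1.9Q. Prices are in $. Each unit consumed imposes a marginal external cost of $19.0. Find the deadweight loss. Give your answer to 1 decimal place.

DWL = $75.2

Market equilibrium (private): 15.0 + 1.9Q = 66.0 - 0.5Q → Q_m = 21.2500.
Social marginal benefit = demand − MEC = 47.0 - 0.5Q.
Set SMB = MC: 47.0 - 0.5Q = 15.0 + 1.9Q → Q* = 13.3333.
The loss is the area between SMB and MC from Q* to Q_m; with linear curves that's a triangle of height MEC(Q_m).
DWL = ½ × 7.9167 × 19.0000 = 75.2087.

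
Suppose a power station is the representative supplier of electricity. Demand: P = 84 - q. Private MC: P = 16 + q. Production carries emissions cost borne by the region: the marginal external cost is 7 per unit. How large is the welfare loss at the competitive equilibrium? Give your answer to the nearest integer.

Market equilibrium (private): 16 + q = 84 - q → q_m = 34.0000.
Social marginal cost = private MC + MEC = 23 + q.
Set SMC = demand: 23 + q = 84 - q → q* = 30.5000.
Between q* and q_m the wedge SMC − demand runs linearly from 0 to MEC(q_m), so the loss is a triangle.
DWL = ½ × 3.5000 × 7.0000 = 12.2500.

DWL = 12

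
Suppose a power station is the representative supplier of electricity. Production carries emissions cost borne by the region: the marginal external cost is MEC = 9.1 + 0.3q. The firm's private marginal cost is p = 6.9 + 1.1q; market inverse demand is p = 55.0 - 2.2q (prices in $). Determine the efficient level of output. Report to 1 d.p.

Social marginal cost = private MC + MEC = 16.0 + 1.4q.
Set SMC = demand: 16.0 + 1.4q = 55.0 - 2.2q → q* = 10.8333.

q* = 10.8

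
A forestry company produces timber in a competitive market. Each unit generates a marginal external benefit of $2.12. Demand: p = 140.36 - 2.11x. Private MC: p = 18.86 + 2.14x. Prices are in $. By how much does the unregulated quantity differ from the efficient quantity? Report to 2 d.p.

Market equilibrium (private): 18.86 + 2.14x = 140.36 - 2.11x → x_m = 28.5882.
Social marginal cost = private MC − MEB = 16.74 + 2.14x.
Set SMC = demand: 16.74 + 2.14x = 140.36 - 2.11x → x* = 29.0871.
Gap = |28.5882 − 29.0871| = 0.4989.

0.50 units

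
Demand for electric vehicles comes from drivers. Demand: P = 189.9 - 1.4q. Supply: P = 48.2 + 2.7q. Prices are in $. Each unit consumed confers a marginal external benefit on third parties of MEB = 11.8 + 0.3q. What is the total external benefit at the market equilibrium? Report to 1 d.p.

$587.0

Market equilibrium (private): 48.2 + 2.7q = 189.9 - 1.4q → q_m = 34.5610.
Total external benefit = ∫₀^{q_m} (11.8 + 0.3q) dq = 11.8×34.5610 + ½×0.3×34.5610² = 586.9892.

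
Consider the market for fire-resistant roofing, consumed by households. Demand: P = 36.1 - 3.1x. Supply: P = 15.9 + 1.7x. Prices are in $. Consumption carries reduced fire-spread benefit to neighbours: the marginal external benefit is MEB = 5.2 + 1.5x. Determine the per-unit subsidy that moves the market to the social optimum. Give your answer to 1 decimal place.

Social marginal benefit = demand + MEB = 41.3 - 1.6x.
Set SMB = MC: 41.3 - 1.6x = 15.9 + 1.7x → x* = 7.6970.
The Pigouvian subsidy equals MEB at x*: 5.2 + 1.5×7.6970 = 16.7455.

subsidy = $16.7 per unit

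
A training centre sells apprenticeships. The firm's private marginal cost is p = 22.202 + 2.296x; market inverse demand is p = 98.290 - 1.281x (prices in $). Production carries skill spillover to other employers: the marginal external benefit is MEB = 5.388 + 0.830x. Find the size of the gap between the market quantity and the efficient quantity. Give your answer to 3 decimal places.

8.389 units

Market equilibrium (private): 22.202 + 2.296x = 98.290 - 1.281x → x_m = 21.2715.
Social marginal cost = private MC − MEB = 16.814 + 1.466x.
Set SMC = demand: 16.814 + 1.466x = 98.290 - 1.281x → x* = 29.6600.
Gap = |21.2715 − 29.6600| = 8.3885.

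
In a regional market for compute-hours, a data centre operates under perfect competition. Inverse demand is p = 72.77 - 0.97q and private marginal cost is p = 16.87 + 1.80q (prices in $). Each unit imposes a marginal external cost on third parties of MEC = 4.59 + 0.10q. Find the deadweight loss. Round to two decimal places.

DWL = $7.61

Market equilibrium (private): 16.87 + 1.80q = 72.77 - 0.97q → q_m = 20.1805.
Social marginal cost = private MC + MEC = 21.46 + 1.90q.
Set SMC = demand: 21.46 + 1.90q = 72.77 - 0.97q → q* = 17.8780.
The loss is the area between SMC and demand from q* to q_m; with linear curves that's a triangle of height MEC(q_m).
DWL = ½ × 2.3025 × 6.6081 = 7.6076.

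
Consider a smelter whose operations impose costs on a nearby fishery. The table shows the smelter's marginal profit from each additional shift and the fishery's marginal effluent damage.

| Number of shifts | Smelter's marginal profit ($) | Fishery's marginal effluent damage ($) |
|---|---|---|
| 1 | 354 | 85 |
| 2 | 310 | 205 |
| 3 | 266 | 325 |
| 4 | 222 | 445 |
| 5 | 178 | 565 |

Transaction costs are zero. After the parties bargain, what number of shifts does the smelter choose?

Bargaining reaches the level where marginal profit last exceeds marginal effluent damage.
That holds through level 2 (310 ≥ 205) but not at 3 (266 < 325).

2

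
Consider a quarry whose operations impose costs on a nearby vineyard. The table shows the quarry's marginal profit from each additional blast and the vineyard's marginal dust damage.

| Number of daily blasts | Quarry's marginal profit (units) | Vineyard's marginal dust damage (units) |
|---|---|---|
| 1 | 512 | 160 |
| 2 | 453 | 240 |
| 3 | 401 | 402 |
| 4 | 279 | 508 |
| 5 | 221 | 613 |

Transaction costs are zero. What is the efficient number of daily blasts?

Bargaining reaches the level where marginal profit last exceeds marginal dust damage.
That holds through level 2 (453 ≥ 240) but not at 3 (401 < 402).

2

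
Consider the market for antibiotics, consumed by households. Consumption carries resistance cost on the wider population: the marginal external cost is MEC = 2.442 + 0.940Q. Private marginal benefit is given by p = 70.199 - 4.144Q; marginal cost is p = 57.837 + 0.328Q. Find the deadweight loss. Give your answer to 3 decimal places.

Market equilibrium (private): 57.837 + 0.328Q = 70.199 - 4.144Q → Q_m = 2.7643.
Social marginal benefit = demand − MEC = 67.757 - 5.084Q.
Set SMB = MC: 67.757 - 5.084Q = 57.837 + 0.328Q → Q* = 1.8330.
Between Q* and Q_m the wedge MC − SMB runs linearly from 0 to MEC(Q_m), so the loss is a triangle.
DWL = ½ × 0.9313 × 5.0405 = 2.3471.

DWL = 2.347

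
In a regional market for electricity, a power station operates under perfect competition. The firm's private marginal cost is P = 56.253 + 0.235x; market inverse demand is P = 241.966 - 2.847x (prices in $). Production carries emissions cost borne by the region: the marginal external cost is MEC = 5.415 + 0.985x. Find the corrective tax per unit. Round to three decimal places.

Social marginal cost = private MC + MEC = 61.668 + 1.220x.
Set SMC = demand: 61.668 + 1.220x = 241.966 - 2.847x → x* = 44.3319.
The Pigouvian tax equals MEC at x*: 5.415 + 0.985×44.3319 = 49.0819.

tax = $49.082 per unit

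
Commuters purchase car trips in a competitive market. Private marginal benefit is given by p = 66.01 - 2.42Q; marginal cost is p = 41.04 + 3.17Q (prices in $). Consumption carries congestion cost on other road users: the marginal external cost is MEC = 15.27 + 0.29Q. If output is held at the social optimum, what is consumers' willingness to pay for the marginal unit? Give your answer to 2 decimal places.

Social marginal benefit = demand − MEC = 50.74 - 2.71Q.
Set SMB = MC: 50.74 - 2.71Q = 41.04 + 3.17Q → Q* = 1.6497.
Consumer price on the demand curve at Q*: 66.01 − 2.42×1.6497 = 62.0177.

P = $62.02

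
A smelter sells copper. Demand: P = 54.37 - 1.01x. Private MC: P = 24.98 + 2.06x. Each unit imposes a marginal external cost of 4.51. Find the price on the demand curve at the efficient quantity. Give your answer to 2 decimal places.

Social marginal cost = private MC + MEC = 29.49 + 2.06x.
Set SMC = demand: 29.49 + 2.06x = 54.37 - 1.01x → x* = 8.1042.
Consumer price on the demand curve at x*: 54.37 − 1.01×8.1042 = 46.1848.

P = 46.18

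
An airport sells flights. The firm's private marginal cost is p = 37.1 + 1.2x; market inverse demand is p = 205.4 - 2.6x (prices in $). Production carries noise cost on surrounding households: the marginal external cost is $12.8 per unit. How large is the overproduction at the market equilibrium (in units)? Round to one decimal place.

Market equilibrium (private): 37.1 + 1.2x = 205.4 - 2.6x → x_m = 44.2895.
Social marginal cost = private MC + MEC = 49.9 + 1.2x.
Set SMC = demand: 49.9 + 1.2x = 205.4 - 2.6x → x* = 40.9211.
Gap = |44.2895 − 40.9211| = 3.3684.

3.4 units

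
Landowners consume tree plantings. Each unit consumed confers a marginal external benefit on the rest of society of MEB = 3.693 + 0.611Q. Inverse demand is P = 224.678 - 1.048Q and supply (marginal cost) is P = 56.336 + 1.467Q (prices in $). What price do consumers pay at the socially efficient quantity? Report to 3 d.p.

Social marginal benefit = demand + MEB = 228.371 - 0.437Q.
Set SMB = MC: 228.371 - 0.437Q = 56.336 + 1.467Q → Q* = 90.3545.
Consumer price on the demand curve at Q*: 224.678 − 1.048×90.3545 = 129.9865.

P = $129.986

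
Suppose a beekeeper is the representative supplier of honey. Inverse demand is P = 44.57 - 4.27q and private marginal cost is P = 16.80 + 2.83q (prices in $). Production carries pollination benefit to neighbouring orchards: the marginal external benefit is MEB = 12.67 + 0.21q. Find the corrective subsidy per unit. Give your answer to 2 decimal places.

subsidy = $13.90 per unit

Social marginal cost = private MC − MEB = 4.13 + 2.62q.
Set SMC = demand: 4.13 + 2.62q = 44.57 - 4.27q → q* = 5.8694.
The Pigouvian subsidy equals MEB at q*: 12.67 + 0.21×5.8694 = 13.9026.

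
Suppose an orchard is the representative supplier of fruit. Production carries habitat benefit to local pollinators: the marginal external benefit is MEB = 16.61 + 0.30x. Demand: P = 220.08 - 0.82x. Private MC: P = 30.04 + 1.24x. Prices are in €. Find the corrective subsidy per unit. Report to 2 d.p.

subsidy = €51.83 per unit

Social marginal cost = private MC − MEB = 13.43 + 0.94x.
Set SMC = demand: 13.43 + 0.94x = 220.08 - 0.82x → x* = 117.4148.
The Pigouvian subsidy equals MEB at x*: 16.61 + 0.30×117.4148 = 51.8344.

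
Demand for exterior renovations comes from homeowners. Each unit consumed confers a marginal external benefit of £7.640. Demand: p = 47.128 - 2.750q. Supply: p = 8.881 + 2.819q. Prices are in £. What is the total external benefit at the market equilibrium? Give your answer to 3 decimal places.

£52.470

Market equilibrium (private): 8.881 + 2.819q = 47.128 - 2.750q → q_m = 6.8678.
Total external benefit = MEB × q_m = 7.640 × 6.8678 = 52.4700.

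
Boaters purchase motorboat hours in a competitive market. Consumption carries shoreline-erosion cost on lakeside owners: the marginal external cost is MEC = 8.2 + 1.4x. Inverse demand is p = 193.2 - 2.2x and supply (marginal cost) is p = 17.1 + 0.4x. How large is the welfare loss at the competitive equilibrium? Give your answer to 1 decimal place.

DWL = 1326.7

Market equilibrium (private): 17.1 + 0.4x = 193.2 - 2.2x → x_m = 67.7308.
Social marginal benefit = demand − MEC = 185.0 - 3.6x.
Set SMB = MC: 185.0 - 3.6x = 17.1 + 0.4x → x* = 41.9750.
The loss is the area between SMB and MC from x* to x_m; with linear curves that's a triangle of height MEC(x_m).
DWL = ½ × 25.7558 × 103.0231 = 1326.7212.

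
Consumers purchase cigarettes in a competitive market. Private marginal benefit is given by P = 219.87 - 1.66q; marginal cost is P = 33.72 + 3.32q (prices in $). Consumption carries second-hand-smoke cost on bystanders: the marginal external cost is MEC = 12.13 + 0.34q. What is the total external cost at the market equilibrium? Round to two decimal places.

$690.94

Market equilibrium (private): 33.72 + 3.32q = 219.87 - 1.66q → q_m = 37.3795.
Total external cost = ∫₀^{q_m} (12.13 + 0.34q) dq = 12.13×37.3795 + ½×0.34×37.3795² = 690.9419.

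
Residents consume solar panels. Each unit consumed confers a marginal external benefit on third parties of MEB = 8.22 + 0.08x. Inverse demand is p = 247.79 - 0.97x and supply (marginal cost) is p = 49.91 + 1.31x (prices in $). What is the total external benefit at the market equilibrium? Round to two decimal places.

Market equilibrium (private): 49.91 + 1.31x = 247.79 - 0.97x → x_m = 86.7895.
Total external benefit = ∫₀^{x_m} (8.22 + 0.08x) dx = 8.22×86.7895 + ½×0.08×86.7895² = 1014.7064.

$1014.71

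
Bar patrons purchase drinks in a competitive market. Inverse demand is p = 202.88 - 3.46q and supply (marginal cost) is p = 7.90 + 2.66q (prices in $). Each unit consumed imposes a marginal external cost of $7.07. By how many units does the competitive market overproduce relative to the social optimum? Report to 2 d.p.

1.16 units

Market equilibrium (private): 7.90 + 2.66q = 202.88 - 3.46q → q_m = 31.8595.
Social marginal benefit = demand − MEC = 195.81 - 3.46q.
Set SMB = MC: 195.81 - 3.46q = 7.90 + 2.66q → q* = 30.7042.
Gap = |31.8595 − 30.7042| = 1.1553.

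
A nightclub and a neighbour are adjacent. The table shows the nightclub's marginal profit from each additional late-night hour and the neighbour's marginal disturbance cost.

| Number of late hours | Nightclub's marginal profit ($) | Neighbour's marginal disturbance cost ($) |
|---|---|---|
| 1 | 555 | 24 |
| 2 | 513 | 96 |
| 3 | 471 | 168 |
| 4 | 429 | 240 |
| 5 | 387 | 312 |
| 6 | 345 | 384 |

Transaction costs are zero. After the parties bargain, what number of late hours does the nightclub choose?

5

Bargaining reaches the level where marginal profit last exceeds marginal disturbance cost.
That holds through level 5 (387 ≥ 312) but not at 6 (345 < 384).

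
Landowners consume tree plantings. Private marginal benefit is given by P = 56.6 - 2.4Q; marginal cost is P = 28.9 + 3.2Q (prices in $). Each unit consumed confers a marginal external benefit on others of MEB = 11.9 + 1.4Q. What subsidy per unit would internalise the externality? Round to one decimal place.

subsidy = $25.1 per unit

Social marginal benefit = demand + MEB = 68.5 - Q.
Set SMB = MC: 68.5 - Q = 28.9 + 3.2Q → Q* = 9.4286.
The Pigouvian subsidy equals MEB at Q*: 11.9 + 1.4×9.4286 = 25.1000.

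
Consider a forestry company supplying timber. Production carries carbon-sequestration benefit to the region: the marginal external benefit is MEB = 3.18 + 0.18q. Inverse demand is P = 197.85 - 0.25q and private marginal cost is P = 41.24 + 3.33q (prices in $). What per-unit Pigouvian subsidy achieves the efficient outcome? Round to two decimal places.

subsidy = $11.64 per unit

Social marginal cost = private MC − MEB = 38.06 + 3.15q.
Set SMC = demand: 38.06 + 3.15q = 197.85 - 0.25q → q* = 46.9971.
The Pigouvian subsidy equals MEB at q*: 3.18 + 0.18×46.9971 = 11.6395.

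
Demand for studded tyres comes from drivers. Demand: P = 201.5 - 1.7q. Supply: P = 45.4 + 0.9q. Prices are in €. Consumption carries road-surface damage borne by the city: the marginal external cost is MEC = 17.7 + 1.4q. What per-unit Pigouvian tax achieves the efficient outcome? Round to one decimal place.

tax = €66.1 per unit

Social marginal benefit = demand − MEC = 183.8 - 3.1q.
Set SMB = MC: 183.8 - 3.1q = 45.4 + 0.9q → q* = 34.6000.
The Pigouvian tax equals MEC at q*: 17.7 + 1.4×34.6000 = 66.1400.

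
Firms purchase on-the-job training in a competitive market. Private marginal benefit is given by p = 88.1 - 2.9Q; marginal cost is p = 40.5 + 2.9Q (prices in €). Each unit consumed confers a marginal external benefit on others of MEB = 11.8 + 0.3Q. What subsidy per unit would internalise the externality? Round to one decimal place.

subsidy = €15.0 per unit

Social marginal benefit = demand + MEB = 99.9 - 2.6Q.
Set SMB = MC: 99.9 - 2.6Q = 40.5 + 2.9Q → Q* = 10.8000.
The Pigouvian subsidy equals MEB at Q*: 11.8 + 0.3×10.8000 = 15.0400.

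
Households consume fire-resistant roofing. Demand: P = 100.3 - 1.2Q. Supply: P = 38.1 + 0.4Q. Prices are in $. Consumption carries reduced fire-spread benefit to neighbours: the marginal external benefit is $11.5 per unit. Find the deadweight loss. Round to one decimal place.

Market equilibrium (private): 38.1 + 0.4Q = 100.3 - 1.2Q → Q_m = 38.8750.
Social marginal benefit = demand + MEB = 111.8 - 1.2Q.
Set SMB = MC: 111.8 - 1.2Q = 38.1 + 0.4Q → Q* = 46.0625.
Between Q* and Q_m the wedge SMB − MC runs linearly from 0 to MEB(Q_m), so the loss is a triangle.
DWL = ½ × 7.1875 × 11.5000 = 41.3281.

DWL = $41.3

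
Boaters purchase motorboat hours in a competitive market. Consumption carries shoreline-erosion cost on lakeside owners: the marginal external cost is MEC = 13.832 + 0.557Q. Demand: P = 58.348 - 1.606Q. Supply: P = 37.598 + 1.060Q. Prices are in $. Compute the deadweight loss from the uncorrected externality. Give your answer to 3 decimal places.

DWL = $51.202

Market equilibrium (private): 37.598 + 1.060Q = 58.348 - 1.606Q → Q_m = 7.7832.
Social marginal benefit = demand − MEC = 44.516 - 2.163Q.
Set SMB = MC: 44.516 - 2.163Q = 37.598 + 1.060Q → Q* = 2.1464.
The loss is the area between SMB and MC from Q* to Q_m; with linear curves that's a triangle of height MEC(Q_m).
DWL = ½ × 5.6368 × 18.1672 = 51.2024.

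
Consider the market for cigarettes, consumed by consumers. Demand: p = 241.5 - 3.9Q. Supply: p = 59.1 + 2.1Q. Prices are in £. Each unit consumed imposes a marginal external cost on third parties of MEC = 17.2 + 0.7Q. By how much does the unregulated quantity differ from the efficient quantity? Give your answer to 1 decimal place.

Market equilibrium (private): 59.1 + 2.1Q = 241.5 - 3.9Q → Q_m = 30.4000.
Social marginal benefit = demand − MEC = 224.3 - 4.6Q.
Set SMB = MC: 224.3 - 4.6Q = 59.1 + 2.1Q → Q* = 24.6567.
Gap = |30.4000 − 24.6567| = 5.7433.

5.7 units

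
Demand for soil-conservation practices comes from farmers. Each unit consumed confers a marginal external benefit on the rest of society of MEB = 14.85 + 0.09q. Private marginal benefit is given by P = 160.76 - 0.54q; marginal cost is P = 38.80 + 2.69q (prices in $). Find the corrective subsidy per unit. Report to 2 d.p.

Social marginal benefit = demand + MEB = 175.61 - 0.45q.
Set SMB = MC: 175.61 - 0.45q = 38.80 + 2.69q → q* = 43.5701.
The Pigouvian subsidy equals MEB at q*: 14.85 + 0.09×43.5701 = 18.7713.

subsidy = $18.77 per unit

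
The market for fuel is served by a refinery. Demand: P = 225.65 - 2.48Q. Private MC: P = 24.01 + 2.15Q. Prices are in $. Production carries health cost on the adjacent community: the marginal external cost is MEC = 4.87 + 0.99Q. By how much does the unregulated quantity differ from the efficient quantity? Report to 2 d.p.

Market equilibrium (private): 24.01 + 2.15Q = 225.65 - 2.48Q → Q_m = 43.5508.
Social marginal cost = private MC + MEC = 28.88 + 3.14Q.
Set SMC = demand: 28.88 + 3.14Q = 225.65 - 2.48Q → Q* = 35.0125.
Gap = |43.5508 − 35.0125| = 8.5383.

8.54 units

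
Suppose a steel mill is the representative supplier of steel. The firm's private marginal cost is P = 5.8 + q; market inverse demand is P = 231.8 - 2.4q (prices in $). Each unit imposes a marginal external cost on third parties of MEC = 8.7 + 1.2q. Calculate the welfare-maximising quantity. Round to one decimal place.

q* = 47.2

Social marginal cost = private MC + MEC = 14.5 + 2.2q.
Set SMC = demand: 14.5 + 2.2q = 231.8 - 2.4q → q* = 47.2391.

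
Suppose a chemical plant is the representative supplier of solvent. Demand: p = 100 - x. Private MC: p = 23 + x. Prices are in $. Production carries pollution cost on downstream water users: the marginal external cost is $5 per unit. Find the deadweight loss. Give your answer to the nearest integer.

DWL = $6

Market equilibrium (private): 23 + x = 100 - x → x_m = 38.5000.
Social marginal cost = private MC + MEC = 28 + x.
Set SMC = demand: 28 + x = 100 - x → x* = 36.0000.
Between x* and x_m the wedge SMC − demand runs linearly from 0 to MEC(x_m), so the loss is a triangle.
DWL = ½ × 2.5000 × 5.0000 = 6.2500.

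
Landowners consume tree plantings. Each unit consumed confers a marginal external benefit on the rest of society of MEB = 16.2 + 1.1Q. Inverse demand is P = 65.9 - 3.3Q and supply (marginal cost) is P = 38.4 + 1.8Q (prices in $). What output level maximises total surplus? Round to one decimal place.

Q* = 10.9

Social marginal benefit = demand + MEB = 82.1 - 2.2Q.
Set SMB = MC: 82.1 - 2.2Q = 38.4 + 1.8Q → Q* = 10.9250.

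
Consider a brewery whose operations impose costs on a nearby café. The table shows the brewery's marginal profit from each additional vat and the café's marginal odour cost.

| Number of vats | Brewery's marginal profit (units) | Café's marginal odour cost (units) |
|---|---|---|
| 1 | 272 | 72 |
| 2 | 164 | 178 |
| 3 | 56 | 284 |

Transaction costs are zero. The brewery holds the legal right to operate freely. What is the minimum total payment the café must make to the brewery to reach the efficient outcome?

220

Left alone the brewery would choose level 3 (marginal profit stays positive).
Efficient level: k* = 1 (marginal profit ≥ marginal odour cost through 1).
The café must at least cover the brewery's forgone profit from cutting 3→1: 164 + 56 = 220.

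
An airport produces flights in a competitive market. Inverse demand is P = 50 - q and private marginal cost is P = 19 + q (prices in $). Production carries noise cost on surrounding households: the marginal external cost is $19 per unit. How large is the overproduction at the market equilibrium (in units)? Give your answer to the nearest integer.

Market equilibrium (private): 19 + q = 50 - q → q_m = 15.5000.
Social marginal cost = private MC + MEC = 38 + q.
Set SMC = demand: 38 + q = 50 - q → q* = 6.0000.
Gap = |15.5000 − 6.0000| = 9.5000.

10 units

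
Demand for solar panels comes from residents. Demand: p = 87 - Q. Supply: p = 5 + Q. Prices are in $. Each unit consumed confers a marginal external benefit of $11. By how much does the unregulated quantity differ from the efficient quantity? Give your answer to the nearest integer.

Market equilibrium (private): 5 + Q = 87 - Q → Q_m = 41.0000.
Social marginal benefit = demand + MEB = 98 - Q.
Set SMB = MC: 98 - Q = 5 + Q → Q* = 46.5000.
Gap = |41.0000 − 46.5000| = 5.5000.

6 units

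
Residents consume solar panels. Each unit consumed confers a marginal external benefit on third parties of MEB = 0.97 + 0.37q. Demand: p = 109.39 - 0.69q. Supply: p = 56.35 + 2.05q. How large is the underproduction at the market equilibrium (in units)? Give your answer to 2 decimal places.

3.43 units

Market equilibrium (private): 56.35 + 2.05q = 109.39 - 0.69q → q_m = 19.3577.
Social marginal benefit = demand + MEB = 110.36 - 0.32q.
Set SMB = MC: 110.36 - 0.32q = 56.35 + 2.05q → q* = 22.7890.
Gap = |19.3577 − 22.7890| = 3.4313.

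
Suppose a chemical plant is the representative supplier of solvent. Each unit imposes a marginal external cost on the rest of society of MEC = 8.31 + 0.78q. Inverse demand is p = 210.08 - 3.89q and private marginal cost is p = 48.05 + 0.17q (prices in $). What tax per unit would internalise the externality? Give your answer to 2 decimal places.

tax = $33.08 per unit

Social marginal cost = private MC + MEC = 56.36 + 0.95q.
Set SMC = demand: 56.36 + 0.95q = 210.08 - 3.89q → q* = 31.7603.
The Pigouvian tax equals MEC at q*: 8.31 + 0.78×31.7603 = 33.0830.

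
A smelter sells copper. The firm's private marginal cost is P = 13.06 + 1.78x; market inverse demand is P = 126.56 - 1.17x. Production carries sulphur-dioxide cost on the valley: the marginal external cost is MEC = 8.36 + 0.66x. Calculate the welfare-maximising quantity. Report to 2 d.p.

x* = 29.12

Social marginal cost = private MC + MEC = 21.42 + 2.44x.
Set SMC = demand: 21.42 + 2.44x = 126.56 - 1.17x → x* = 29.1247.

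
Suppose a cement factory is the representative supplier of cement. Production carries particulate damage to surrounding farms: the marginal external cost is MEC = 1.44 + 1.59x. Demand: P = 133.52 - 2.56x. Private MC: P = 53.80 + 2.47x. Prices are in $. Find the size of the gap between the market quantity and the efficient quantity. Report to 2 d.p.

4.02 units

Market equilibrium (private): 53.80 + 2.47x = 133.52 - 2.56x → x_m = 15.8489.
Social marginal cost = private MC + MEC = 55.24 + 4.06x.
Set SMC = demand: 55.24 + 4.06x = 133.52 - 2.56x → x* = 11.8248.
Gap = |15.8489 − 11.8248| = 4.0241.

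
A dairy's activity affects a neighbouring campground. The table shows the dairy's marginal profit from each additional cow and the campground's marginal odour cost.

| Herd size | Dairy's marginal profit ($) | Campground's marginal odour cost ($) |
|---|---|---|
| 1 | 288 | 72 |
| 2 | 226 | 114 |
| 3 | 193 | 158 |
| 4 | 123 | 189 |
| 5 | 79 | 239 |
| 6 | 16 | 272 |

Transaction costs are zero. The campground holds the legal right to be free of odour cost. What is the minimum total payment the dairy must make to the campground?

Efficient level: marginal profit ≥ marginal odour cost through level 3, so k* = 3.
With the campground holding the right, the dairy must at least compensate total damage at k*: 72 + 114 + 158 = 344.

$344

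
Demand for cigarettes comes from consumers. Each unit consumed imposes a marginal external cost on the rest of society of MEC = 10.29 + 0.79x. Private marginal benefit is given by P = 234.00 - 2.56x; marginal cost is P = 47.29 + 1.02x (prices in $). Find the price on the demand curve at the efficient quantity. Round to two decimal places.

Social marginal benefit = demand − MEC = 223.71 - 3.35x.
Set SMB = MC: 223.71 - 3.35x = 47.29 + 1.02x → x* = 40.3707.
Consumer price on the demand curve at x*: 234.00 − 2.56×40.3707 = 130.6510.

P = $130.65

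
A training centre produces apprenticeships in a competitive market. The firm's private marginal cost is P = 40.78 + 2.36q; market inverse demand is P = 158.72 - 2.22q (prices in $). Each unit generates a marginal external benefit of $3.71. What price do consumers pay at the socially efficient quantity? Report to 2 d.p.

P = $99.75

Social marginal cost = private MC − MEB = 37.07 + 2.36q.
Set SMC = demand: 37.07 + 2.36q = 158.72 - 2.22q → q* = 26.5611.
Consumer price on the demand curve at q*: 158.72 − 2.22×26.5611 = 99.7544.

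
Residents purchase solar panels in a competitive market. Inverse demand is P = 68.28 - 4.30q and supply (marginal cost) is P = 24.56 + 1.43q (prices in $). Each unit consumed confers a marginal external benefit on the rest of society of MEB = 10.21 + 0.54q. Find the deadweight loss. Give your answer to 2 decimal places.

DWL = $19.78

Market equilibrium (private): 24.56 + 1.43q = 68.28 - 4.30q → q_m = 7.6300.
Social marginal benefit = demand + MEB = 78.49 - 3.76q.
Set SMB = MC: 78.49 - 3.76q = 24.56 + 1.43q → q* = 10.3911.
Between q* and q_m the wedge SMB − MC runs linearly from 0 to MEB(q_m), so the loss is a triangle.
DWL = ½ × 2.7611 × 14.3302 = 19.7836.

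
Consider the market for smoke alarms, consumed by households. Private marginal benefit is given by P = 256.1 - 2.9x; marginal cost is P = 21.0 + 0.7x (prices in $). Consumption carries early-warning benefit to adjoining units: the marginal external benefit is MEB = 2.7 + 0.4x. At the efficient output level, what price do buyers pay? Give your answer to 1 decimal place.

P = $40.6

Social marginal benefit = demand + MEB = 258.8 - 2.5x.
Set SMB = MC: 258.8 - 2.5x = 21.0 + 0.7x → x* = 74.3125.
Consumer price on the demand curve at x*: 256.1 − 2.9×74.3125 = 40.5938.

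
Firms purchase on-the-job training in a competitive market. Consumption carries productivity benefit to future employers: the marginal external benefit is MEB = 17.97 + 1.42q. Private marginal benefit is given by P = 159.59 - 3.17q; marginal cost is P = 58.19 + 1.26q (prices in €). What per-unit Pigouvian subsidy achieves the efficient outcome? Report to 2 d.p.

Social marginal benefit = demand + MEB = 177.56 - 1.75q.
Set SMB = MC: 177.56 - 1.75q = 58.19 + 1.26q → q* = 39.6578.
The Pigouvian subsidy equals MEB at q*: 17.97 + 1.42×39.6578 = 74.2841.

subsidy = €74.28 per unit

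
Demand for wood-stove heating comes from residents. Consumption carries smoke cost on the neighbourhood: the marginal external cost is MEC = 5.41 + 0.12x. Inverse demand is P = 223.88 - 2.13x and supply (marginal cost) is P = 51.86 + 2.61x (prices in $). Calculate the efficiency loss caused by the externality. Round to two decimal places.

DWL = $9.81

Market equilibrium (private): 51.86 + 2.61x = 223.88 - 2.13x → x_m = 36.2911.
Social marginal benefit = demand − MEC = 218.47 - 2.25x.
Set SMB = MC: 218.47 - 2.25x = 51.86 + 2.61x → x* = 34.2819.
The loss is the area between SMB and MC from x* to x_m; with linear curves that's a triangle of height MEC(x_m).
DWL = ½ × 2.0092 × 9.7649 = 9.8098.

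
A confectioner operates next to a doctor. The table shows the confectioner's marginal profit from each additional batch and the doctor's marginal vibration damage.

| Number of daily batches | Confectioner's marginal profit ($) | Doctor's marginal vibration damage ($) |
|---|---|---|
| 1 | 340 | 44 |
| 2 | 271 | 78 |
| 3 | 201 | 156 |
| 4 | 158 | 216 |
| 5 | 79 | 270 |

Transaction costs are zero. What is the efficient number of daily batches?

Bargaining reaches the level where marginal profit last exceeds marginal vibration damage.
That holds through level 3 (201 ≥ 156) but not at 4 (158 < 216).

3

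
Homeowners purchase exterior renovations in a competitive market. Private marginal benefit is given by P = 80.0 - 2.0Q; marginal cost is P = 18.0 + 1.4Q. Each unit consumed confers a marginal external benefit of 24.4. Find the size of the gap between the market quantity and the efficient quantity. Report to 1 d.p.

7.2 units

Market equilibrium (private): 18.0 + 1.4Q = 80.0 - 2.0Q → Q_m = 18.2353.
Social marginal benefit = demand + MEB = 104.4 - 2.0Q.
Set SMB = MC: 104.4 - 2.0Q = 18.0 + 1.4Q → Q* = 25.4118.
Gap = |18.2353 − 25.4118| = 7.1765.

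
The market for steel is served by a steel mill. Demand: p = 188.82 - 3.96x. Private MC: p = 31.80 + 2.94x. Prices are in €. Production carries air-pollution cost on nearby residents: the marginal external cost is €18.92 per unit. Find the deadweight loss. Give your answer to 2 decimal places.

DWL = €25.94

Market equilibrium (private): 31.80 + 2.94x = 188.82 - 3.96x → x_m = 22.7565.
Social marginal cost = private MC + MEC = 50.72 + 2.94x.
Set SMC = demand: 50.72 + 2.94x = 188.82 - 3.96x → x* = 20.0145.
Between x* and x_m the wedge SMC − demand runs linearly from 0 to MEC(x_m), so the loss is a triangle.
DWL = ½ × 2.7420 × 18.9200 = 25.9393.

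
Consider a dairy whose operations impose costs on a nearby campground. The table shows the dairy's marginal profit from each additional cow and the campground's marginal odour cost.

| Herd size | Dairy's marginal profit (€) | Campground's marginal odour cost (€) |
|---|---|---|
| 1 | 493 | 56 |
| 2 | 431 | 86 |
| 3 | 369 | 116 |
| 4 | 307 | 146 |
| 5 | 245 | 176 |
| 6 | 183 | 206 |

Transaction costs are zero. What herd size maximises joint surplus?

Bargaining reaches the level where marginal profit last exceeds marginal odour cost.
That holds through level 5 (245 ≥ 176) but not at 6 (183 < 206).

5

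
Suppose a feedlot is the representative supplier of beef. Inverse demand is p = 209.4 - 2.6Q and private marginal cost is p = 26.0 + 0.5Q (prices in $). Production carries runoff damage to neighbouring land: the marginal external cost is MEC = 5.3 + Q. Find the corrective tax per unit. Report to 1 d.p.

tax = $48.7 per unit

Social marginal cost = private MC + MEC = 31.3 + 1.5Q.
Set SMC = demand: 31.3 + 1.5Q = 209.4 - 2.6Q → Q* = 43.4390.
The Pigouvian tax equals MEC at Q*: 5.3 + 1.0×43.4390 = 48.7390.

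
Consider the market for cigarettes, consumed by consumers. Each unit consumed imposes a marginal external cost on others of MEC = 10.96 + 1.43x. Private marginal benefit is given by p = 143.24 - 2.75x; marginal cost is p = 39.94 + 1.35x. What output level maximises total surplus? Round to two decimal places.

Social marginal benefit = demand − MEC = 132.28 - 4.18x.
Set SMB = MC: 132.28 - 4.18x = 39.94 + 1.35x → x* = 16.6980.

x* = 16.70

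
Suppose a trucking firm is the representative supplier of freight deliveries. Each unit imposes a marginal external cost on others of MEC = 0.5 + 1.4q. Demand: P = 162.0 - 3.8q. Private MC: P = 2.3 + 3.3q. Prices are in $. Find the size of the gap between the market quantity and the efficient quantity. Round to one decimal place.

3.8 units

Market equilibrium (private): 2.3 + 3.3q = 162.0 - 3.8q → q_m = 22.4930.
Social marginal cost = private MC + MEC = 2.8 + 4.7q.
Set SMC = demand: 2.8 + 4.7q = 162.0 - 3.8q → q* = 18.7294.
Gap = |22.4930 − 18.7294| = 3.7636.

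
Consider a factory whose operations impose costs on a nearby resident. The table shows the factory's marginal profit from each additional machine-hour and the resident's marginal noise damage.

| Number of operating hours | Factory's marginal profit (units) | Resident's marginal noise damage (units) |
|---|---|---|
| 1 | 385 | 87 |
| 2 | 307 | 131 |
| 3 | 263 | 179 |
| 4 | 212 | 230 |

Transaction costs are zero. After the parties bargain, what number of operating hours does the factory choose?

Bargaining reaches the level where marginal profit last exceeds marginal noise damage.
That holds through level 3 (263 ≥ 179) but not at 4 (212 < 230).

3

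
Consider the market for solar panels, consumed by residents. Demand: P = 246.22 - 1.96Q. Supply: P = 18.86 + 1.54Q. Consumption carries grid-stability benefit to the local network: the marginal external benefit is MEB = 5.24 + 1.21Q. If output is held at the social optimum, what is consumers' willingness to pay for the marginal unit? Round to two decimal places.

P = 47.14

Social marginal benefit = demand + MEB = 251.46 - 0.75Q.
Set SMB = MC: 251.46 - 0.75Q = 18.86 + 1.54Q → Q* = 101.5721.
Consumer price on the demand curve at Q*: 246.22 − 1.96×101.5721 = 47.1387.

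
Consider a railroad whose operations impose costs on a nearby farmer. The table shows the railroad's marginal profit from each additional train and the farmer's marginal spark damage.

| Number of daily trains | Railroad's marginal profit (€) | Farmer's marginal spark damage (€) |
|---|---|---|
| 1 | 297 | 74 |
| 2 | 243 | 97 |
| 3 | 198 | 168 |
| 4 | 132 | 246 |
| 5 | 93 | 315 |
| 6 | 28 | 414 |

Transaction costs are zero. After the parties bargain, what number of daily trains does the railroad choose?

3

Bargaining reaches the level where marginal profit last exceeds marginal spark damage.
That holds through level 3 (198 ≥ 168) but not at 4 (132 < 246).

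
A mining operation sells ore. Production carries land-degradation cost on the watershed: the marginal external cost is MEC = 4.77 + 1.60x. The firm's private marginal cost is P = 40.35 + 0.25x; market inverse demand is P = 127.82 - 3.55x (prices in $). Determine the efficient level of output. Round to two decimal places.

x* = 15.31

Social marginal cost = private MC + MEC = 45.12 + 1.85x.
Set SMC = demand: 45.12 + 1.85x = 127.82 - 3.55x → x* = 15.3148.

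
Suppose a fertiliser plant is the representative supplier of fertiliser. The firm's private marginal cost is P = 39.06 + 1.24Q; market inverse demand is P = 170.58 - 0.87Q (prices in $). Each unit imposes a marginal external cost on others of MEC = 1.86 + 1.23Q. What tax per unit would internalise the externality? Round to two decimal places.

tax = $49.61 per unit

Social marginal cost = private MC + MEC = 40.92 + 2.47Q.
Set SMC = demand: 40.92 + 2.47Q = 170.58 - 0.87Q → Q* = 38.8204.
The Pigouvian tax equals MEC at Q*: 1.86 + 1.23×38.8204 = 49.6091.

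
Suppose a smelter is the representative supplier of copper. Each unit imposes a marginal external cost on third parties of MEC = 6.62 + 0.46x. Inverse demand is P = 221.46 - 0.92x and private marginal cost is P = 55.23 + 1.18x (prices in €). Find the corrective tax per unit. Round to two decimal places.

tax = €35.30 per unit

Social marginal cost = private MC + MEC = 61.85 + 1.64x.
Set SMC = demand: 61.85 + 1.64x = 221.46 - 0.92x → x* = 62.3477.
The Pigouvian tax equals MEC at x*: 6.62 + 0.46×62.3477 = 35.2999.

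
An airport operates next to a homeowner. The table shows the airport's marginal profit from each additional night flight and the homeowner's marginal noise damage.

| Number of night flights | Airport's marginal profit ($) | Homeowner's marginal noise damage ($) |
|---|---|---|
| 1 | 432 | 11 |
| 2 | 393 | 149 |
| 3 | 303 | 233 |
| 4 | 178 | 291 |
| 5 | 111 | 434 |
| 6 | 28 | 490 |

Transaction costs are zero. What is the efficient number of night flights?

Bargaining reaches the level where marginal profit last exceeds marginal noise damage.
That holds through level 3 (303 ≥ 233) but not at 4 (178 < 291).

3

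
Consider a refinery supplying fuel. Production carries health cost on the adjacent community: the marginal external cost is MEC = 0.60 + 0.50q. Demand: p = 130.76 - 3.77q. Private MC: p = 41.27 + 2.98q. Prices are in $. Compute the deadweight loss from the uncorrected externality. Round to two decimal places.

Market equilibrium (private): 41.27 + 2.98q = 130.76 - 3.77q → q_m = 13.2578.
Social marginal cost = private MC + MEC = 41.87 + 3.48q.
Set SMC = demand: 41.87 + 3.48q = 130.76 - 3.77q → q* = 12.2607.
The loss is the area between SMC and demand from q* to q_m; with linear curves that's a triangle of height MEC(q_m).
DWL = ½ × 0.9971 × 7.2289 = 3.6040.

DWL = $3.60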